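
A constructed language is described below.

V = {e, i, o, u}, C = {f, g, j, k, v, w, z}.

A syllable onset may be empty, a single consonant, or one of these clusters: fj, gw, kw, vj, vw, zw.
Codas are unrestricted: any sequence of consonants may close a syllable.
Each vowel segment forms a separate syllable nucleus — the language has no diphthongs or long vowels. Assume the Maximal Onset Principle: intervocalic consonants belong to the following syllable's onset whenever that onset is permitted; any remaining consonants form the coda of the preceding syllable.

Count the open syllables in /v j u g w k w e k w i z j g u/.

2

Vowels present: u, e, i, u; each is a nucleus, giving 4 syllables.
V1 /u/ – V2 /e/: /gwkw/ splits as /gw/ + /kw/ (/kw/ is the longest suffix that is a licit onset).
V2 /e/ – V3 /i/: /kw/ — entire cluster is a permitted onset → onset /kw/, coda ∅.
V3 /i/ – V4 /u/: /zjg/ — longest licit onset from the right is /g/, leaving /zj/ as coda.
Result: vjugw.kwe.kwizj.gu.
Classifying each syllable: /vjugw/ (closed), /kwe/ (open), /kwizj/ (closed), /gu/ (open).
Open syllables: 2.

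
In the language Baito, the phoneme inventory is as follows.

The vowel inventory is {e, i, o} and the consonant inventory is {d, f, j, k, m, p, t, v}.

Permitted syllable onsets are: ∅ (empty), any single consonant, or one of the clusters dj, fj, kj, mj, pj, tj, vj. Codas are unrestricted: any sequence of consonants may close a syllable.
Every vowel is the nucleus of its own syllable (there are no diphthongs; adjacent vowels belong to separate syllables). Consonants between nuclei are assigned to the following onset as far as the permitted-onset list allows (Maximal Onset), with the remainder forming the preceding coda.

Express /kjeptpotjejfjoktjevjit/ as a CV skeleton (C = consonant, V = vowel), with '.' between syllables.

CCVCC.CV.CCVC.CCVC.CCV.CCVC

Nuclei (vowels): e, o, e, o, e, i → 6 syllables.
V1 /e/ – V2 /o/: /ptp/ splits as /pt/ + /p/ (/p/ is the longest suffix that is a licit onset).
V2 /o/ – V3 /e/: /tj/ is a licit onset in full, so it all attaches to the next syllable.
V3 /e/ – V4 /o/: /jfj/; trying suffixes from longest down, /fj/ is the first permitted one, so coda /j/ | onset /fj/.
V4 /o/ – V5 /e/: cluster /ktj/ — the longest permitted-onset suffix is /tj/; onset = /tj/, preceding coda = /k/.
V5 /e/ – V6 /i/: cluster /vj/ — /vj/ is itself a permitted onset, so the whole cluster goes right; preceding coda = ∅.
Result: kjept.po.tjej.fjok.tje.vjit.
Mapping each syllable to C/V: /kjept/ → CCVCC, /po/ → CV, /tjej/ → CCVC, /fjok/ → CCVC, /tje/ → CCV, /vjit/ → CCVC.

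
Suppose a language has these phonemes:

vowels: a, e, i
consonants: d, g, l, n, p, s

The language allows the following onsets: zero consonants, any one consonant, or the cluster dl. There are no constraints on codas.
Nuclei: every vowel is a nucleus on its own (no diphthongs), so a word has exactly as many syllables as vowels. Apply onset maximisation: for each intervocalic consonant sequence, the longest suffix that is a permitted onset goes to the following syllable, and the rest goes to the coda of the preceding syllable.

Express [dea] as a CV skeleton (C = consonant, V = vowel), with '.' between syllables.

CV.V

The vowels are e, a — 2 nuclei, so 2 syllables.
Between /e/ (V1) and /a/ (V2): no consonants, so the boundary falls immediately after /e/.
Result: de.a.
Mapping each syllable to C/V: /de/ → CV, /a/ → V.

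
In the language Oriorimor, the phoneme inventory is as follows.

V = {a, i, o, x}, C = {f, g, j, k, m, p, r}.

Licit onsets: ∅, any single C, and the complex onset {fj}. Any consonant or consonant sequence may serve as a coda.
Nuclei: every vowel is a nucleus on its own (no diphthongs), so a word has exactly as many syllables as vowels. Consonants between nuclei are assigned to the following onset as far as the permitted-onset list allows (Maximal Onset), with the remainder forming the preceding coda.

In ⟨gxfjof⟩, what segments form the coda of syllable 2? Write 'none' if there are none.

f

Vowels present: x, o; each is a nucleus, giving 2 syllables.
Between /x/ (V1) and /o/ (V2): /fj/ — entire cluster is a permitted onset → onset /fj/, coda ∅.
Syllabification: gx.fjof.
Syllable 2 is /fjof/: onset /fj/, nucleus /o/, coda /f/.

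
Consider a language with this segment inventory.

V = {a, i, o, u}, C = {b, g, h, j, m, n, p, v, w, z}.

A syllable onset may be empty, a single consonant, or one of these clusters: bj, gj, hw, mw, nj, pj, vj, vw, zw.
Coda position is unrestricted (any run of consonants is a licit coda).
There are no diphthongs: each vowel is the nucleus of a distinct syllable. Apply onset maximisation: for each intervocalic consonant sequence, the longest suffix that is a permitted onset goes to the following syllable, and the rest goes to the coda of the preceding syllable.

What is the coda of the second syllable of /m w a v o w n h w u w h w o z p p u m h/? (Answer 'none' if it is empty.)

Nuclei (vowels): a, o, u, o, u → 5 syllables.
/a…o/ gap (V1→V2): just /v/ — single C goes to the following onset.
/o…u/ gap (V2→V3): cluster /wnhw/ — the longest permitted-onset suffix is /hw/; onset = /hw/, preceding coda = /wn/.
/u…o/ gap (V3→V4): /whw/ splits as /w/ + /hw/ (/hw/ is the longest suffix that is a licit onset).
/o…u/ gap (V4→V5): cluster /zpp/ — the longest permitted-onset suffix is /p/; onset = /p/, preceding coda = /zp/.
Result: mwa.vown.hwuw.hwozp.pumh.
Syllable 2 is /vown/: onset /v/, nucleus /o/, coda /wn/.

wn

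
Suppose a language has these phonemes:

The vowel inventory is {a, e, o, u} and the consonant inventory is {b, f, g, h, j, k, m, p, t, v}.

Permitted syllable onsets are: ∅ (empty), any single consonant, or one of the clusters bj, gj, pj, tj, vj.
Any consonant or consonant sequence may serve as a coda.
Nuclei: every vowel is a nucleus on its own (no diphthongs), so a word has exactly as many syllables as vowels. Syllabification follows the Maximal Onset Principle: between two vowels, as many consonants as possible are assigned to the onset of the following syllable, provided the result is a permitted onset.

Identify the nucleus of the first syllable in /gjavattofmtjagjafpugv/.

a

Nuclei (vowels): a, a, o, a, a, u → 6 syllables.
The first nucleus (vowel 1 from the left) is /a/.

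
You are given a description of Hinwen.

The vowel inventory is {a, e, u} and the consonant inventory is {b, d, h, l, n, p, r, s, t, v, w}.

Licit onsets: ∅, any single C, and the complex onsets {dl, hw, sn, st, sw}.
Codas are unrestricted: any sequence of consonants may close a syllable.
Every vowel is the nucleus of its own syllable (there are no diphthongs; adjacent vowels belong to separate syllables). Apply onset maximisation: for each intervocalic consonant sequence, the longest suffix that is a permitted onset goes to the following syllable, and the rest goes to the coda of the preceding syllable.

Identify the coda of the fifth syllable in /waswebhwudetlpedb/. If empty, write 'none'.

db

Nuclei (vowels): a, e, u, e, e → 5 syllables.
V1 /a/ – V2 /e/: /sw/ — entire cluster is a permitted onset → onset /sw/, coda ∅.
V2 /e/ – V3 /u/: /bhw/; trying suffixes from longest down, /hw/ is the first permitted one, so coda /b/ | onset /hw/.
V3 /u/ – V4 /e/: /d/ is a single consonant, so it becomes the next onset.
V4 /e/ – V5 /e/: cluster /tlp/ — the longest permitted-onset suffix is /p/; onset = /p/, preceding coda = /tl/.
Syllabification: wa.sweb.hwu.detl.pedb.
Syllable 5 is /pedb/: onset /p/, nucleus /e/, coda /db/.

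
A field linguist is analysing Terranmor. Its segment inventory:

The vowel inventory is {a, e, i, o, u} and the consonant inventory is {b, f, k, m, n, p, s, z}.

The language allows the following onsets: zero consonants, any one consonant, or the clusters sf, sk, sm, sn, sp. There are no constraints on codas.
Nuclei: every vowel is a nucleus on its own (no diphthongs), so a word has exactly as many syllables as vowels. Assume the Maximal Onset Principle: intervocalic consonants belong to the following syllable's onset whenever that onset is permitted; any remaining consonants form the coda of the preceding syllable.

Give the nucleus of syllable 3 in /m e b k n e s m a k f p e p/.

a

Nuclei (vowels): e, e, a, e → 4 syllables.
The third nucleus (vowel 3 from the left) is /a/.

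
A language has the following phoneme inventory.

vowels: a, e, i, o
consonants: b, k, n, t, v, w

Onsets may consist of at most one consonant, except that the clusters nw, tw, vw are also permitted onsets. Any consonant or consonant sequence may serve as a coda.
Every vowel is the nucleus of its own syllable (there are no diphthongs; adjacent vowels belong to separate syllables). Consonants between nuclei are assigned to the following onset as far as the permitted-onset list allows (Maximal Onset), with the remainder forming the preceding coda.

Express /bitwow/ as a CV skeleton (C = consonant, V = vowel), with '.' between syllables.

CV.CCVC

Vowels present: i, o; each is a nucleus, giving 2 syllables.
V1 /i/ – V2 /o/: /tw/ — entire cluster is a permitted onset → onset /tw/, coda ∅.
Result: bi.twow.
Mapping each syllable to C/V: /bi/ → CV, /twow/ → CCVC.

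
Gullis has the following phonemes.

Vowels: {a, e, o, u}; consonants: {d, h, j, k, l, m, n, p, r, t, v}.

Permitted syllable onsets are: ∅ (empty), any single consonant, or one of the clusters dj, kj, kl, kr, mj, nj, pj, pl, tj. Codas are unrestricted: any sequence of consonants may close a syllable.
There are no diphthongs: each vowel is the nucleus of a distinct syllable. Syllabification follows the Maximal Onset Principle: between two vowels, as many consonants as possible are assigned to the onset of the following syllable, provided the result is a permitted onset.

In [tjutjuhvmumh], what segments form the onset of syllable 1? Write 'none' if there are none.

The vowels are u, u, u — 3 nuclei, so 3 syllables.
V1 /u/ – V2 /u/: /tj/ is a licit onset in full, so it all attaches to the next syllable.
V2 /u/ – V3 /u/: /hvm/; trying suffixes from longest down, /m/ is the first permitted one, so coda /hv/ | onset /m/.
So the parse is tju.tjuhv.mumh.
Syllable 1 is /tju/: onset /tj/, nucleus /u/, coda ∅.

tj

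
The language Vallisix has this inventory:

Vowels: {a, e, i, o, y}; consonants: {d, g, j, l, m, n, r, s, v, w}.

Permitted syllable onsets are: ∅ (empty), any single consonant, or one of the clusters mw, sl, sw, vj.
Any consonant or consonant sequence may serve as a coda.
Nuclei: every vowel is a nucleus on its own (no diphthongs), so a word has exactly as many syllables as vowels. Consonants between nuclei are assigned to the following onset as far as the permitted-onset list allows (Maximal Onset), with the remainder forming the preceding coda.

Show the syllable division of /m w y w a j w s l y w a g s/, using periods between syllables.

The vowels are y, a, y, a — 4 nuclei, so 4 syllables.
/y…a/ gap (V1→V2): /w/ → onset of the next syllable (single consonants are always licit onsets).
/a…y/ gap (V2→V3): /jwsl/; trying suffixes from longest down, /sl/ is the first permitted one, so coda /jw/ | onset /sl/.
/y…a/ gap (V3→V4): /w/ → onset of the next syllable (single consonants are always licit onsets).

mwy.wajw.sly.wags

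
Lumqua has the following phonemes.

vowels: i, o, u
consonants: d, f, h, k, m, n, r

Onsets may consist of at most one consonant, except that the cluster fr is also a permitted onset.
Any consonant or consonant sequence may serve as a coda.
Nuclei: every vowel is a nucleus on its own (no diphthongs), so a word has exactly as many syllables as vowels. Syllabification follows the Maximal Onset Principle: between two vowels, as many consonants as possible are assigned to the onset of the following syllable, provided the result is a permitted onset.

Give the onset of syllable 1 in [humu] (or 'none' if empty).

The vowels are u, u — 2 nuclei, so 2 syllables.
/u…u/ gap (V1→V2): just /m/ — single C goes to the following onset.
Putting it together: hu.mu.
Syllable 1 is /hu/: onset /h/, nucleus /u/, coda ∅.

h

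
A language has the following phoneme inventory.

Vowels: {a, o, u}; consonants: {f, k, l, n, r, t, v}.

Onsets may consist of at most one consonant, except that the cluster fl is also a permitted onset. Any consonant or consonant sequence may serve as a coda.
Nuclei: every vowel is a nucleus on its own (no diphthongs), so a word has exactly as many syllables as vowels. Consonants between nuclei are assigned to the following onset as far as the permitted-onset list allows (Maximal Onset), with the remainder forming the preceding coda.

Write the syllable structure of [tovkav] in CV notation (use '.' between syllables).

CVC.CVC

The vowels are o, a — 2 nuclei, so 2 syllables.
/o…a/ gap (V1→V2): /vk/ — longest licit onset from the right is /k/, leaving /v/ as coda.
Putting it together: tov.kav.
Mapping each syllable to C/V: /tov/ → CVC, /kav/ → CVC.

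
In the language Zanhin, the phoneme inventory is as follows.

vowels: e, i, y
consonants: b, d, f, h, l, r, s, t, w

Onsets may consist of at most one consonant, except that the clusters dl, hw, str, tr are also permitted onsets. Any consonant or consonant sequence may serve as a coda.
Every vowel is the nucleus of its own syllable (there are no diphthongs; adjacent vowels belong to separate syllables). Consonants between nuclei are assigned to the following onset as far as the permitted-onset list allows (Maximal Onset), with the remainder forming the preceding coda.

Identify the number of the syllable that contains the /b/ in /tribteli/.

The vowels are i, e, i — 3 nuclei, so 3 syllables.
Between /i/ (V1) and /e/ (V2): /bt/; trying suffixes from longest down, /t/ is the first permitted one, so coda /b/ | onset /t/.
Between /e/ (V2) and /i/ (V3): just /l/ — single C goes to the following onset.
Syllabification: trib.te.li.
The /b/ is in the coda of syllable 1 (/trib/).

1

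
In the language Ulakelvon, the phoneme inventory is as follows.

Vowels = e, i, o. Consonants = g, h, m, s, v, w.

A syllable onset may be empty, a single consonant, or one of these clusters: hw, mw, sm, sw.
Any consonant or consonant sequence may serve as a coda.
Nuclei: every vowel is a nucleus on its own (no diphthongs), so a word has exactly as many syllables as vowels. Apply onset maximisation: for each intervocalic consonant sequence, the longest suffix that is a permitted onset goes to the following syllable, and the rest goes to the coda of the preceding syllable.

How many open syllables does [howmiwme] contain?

Vowels present: o, i, e; each is a nucleus, giving 3 syllables.
σ1/σ2 boundary: /wm/ splits as /w/ + /m/ (/m/ is the longest suffix that is a licit onset).
σ2/σ3 boundary: cluster /wm/ — the longest permitted-onset suffix is /m/; onset = /m/, preceding coda = /w/.
Result: how.miw.me.
Classifying each syllable: /how/ (closed), /miw/ (closed), /me/ (open).
Open syllables: 1.

1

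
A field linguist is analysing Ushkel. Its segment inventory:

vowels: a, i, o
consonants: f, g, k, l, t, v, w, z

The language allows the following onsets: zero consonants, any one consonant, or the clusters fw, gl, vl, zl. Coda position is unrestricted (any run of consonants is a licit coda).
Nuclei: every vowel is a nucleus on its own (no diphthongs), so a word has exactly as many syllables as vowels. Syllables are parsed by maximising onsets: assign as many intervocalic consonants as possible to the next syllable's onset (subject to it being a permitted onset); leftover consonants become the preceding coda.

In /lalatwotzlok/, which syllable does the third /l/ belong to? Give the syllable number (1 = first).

Nuclei (vowels): a, a, o, o → 4 syllables.
Between /a/ (V1) and /a/ (V2): /l/ → onset of the next syllable (single consonants are always licit onsets).
Between /a/ (V2) and /o/ (V3): /tw/ — longest licit onset from the right is /w/, leaving /t/ as coda.
Between /o/ (V3) and /o/ (V4): /tzl/ splits as /t/ + /zl/ (/zl/ is the longest suffix that is a licit onset).
Result: la.lat.wot.zlok.
The third /l/ is in the onset of syllable 4 (/zlok/).

4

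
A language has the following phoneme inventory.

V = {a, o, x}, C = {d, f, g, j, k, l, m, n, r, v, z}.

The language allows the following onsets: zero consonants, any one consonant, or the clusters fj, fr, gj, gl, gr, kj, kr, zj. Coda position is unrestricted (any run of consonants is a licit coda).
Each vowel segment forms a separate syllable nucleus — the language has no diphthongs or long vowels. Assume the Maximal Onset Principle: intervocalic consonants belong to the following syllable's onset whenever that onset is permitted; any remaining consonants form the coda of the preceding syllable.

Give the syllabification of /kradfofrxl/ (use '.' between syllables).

The vowels are a, o, x — 3 nuclei, so 3 syllables.
Between /a/ (V1) and /o/ (V2): cluster /df/ — the longest permitted-onset suffix is /f/; onset = /f/, preceding coda = /d/.
Between /o/ (V2) and /x/ (V3): /fr/ is a licit onset in full, so it all attaches to the next syllable.

krad.fo.frxl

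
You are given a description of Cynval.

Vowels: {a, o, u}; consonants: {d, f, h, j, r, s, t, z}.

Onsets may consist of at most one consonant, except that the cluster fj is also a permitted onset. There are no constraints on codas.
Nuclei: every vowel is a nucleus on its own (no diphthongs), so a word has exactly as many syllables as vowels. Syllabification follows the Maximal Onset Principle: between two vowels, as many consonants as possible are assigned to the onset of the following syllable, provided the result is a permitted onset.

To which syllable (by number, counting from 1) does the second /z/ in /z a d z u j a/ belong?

The vowels are a, u, a — 3 nuclei, so 3 syllables.
V1 /a/ – V2 /u/: /dz/ — longest licit onset from the right is /z/, leaving /d/ as coda.
V2 /u/ – V3 /a/: just /j/ — single C goes to the following onset.
Putting it together: zad.zu.ja.
The second /z/ is in the onset of syllable 2 (/zu/).

2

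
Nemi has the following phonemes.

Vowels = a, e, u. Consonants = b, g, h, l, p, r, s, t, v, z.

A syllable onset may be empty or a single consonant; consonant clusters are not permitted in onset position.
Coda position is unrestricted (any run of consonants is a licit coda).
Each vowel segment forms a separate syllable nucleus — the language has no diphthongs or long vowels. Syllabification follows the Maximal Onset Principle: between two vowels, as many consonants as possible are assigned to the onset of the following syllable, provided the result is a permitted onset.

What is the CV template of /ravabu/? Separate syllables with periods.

The vowels are a, a, u — 3 nuclei, so 3 syllables.
/a…a/ gap (V1→V2): /v/ → onset of the next syllable (single consonants are always licit onsets).
/a…u/ gap (V2→V3): /b/ is a single consonant, so it becomes the next onset.
Result: ra.va.bu.
Mapping each syllable to C/V: /ra/ → CV, /va/ → CV, /bu/ → CV.

CV.CV.CV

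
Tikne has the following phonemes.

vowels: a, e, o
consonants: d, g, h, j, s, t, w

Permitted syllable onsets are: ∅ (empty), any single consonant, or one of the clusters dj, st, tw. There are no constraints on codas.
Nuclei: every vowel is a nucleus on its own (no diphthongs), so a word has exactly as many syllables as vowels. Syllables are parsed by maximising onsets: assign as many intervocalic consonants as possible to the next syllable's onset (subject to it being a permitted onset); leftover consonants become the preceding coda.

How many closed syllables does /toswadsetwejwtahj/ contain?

Vowels present: o, a, e, e, a; each is a nucleus, giving 5 syllables.
V1 /o/ – V2 /a/: /sw/ — longest licit onset from the right is /w/, leaving /s/ as coda.
V2 /a/ – V3 /e/: /ds/; trying suffixes from longest down, /s/ is the first permitted one, so coda /d/ | onset /s/.
V3 /e/ – V4 /e/: cluster /tw/ — /tw/ is itself a permitted onset, so the whole cluster goes right; preceding coda = ∅.
V4 /e/ – V5 /a/: cluster /jwt/ — the longest permitted-onset suffix is /t/; onset = /t/, preceding coda = /jw/.
Putting it together: tos.wad.se.twejw.tahj.
Classifying each syllable: /tos/ (closed), /wad/ (closed), /se/ (open), /twejw/ (closed), /tahj/ (closed).
Closed syllables: 4.

4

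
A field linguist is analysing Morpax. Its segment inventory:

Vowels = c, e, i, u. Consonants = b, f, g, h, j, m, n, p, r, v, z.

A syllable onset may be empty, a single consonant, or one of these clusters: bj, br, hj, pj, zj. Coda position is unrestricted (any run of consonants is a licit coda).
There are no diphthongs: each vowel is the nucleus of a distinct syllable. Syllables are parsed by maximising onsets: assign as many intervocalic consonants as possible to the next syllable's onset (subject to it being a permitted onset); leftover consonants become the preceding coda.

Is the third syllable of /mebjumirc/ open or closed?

Nuclei (vowels): e, u, i, c → 4 syllables.
/e…u/ gap (V1→V2): cluster /bj/ — /bj/ is itself a permitted onset, so the whole cluster goes right; preceding coda = ∅.
/u…i/ gap (V2→V3): just /m/ — single C goes to the following onset.
/i…c/ gap (V3→V4): just /r/ — single C goes to the following onset.
Syllabification: me.bju.mi.rc.
Syllable 3 is /mi/; it ends in its nucleus with no coda, so it is open.

open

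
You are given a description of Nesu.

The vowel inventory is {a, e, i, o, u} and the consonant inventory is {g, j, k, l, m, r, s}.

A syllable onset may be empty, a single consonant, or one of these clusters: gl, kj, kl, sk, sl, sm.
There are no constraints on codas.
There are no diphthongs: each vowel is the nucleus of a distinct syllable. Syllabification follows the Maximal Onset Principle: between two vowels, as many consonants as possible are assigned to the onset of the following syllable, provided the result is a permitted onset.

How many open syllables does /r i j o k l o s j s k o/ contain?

3

Nuclei (vowels): i, o, o, o → 4 syllables.
V1 /i/ – V2 /o/: /j/ is a single consonant, so it becomes the next onset.
V2 /o/ – V3 /o/: /kl/ is a licit onset in full, so it all attaches to the next syllable.
V3 /o/ – V4 /o/: /sjsk/ splits as /sj/ + /sk/ (/sk/ is the longest suffix that is a licit onset).
Syllabification: ri.jo.klosj.sko.
Classifying each syllable: /ri/ (open), /jo/ (open), /klosj/ (closed), /sko/ (open).
Open syllables: 3.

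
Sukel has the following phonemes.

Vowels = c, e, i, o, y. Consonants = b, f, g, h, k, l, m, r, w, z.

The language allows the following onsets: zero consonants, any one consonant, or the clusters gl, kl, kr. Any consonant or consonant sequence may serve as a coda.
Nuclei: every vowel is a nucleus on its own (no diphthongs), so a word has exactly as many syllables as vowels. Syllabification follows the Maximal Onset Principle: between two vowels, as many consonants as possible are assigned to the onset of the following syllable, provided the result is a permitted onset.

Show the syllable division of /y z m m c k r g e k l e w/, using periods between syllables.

yzm.mckr.ge.klew

Vowels present: y, c, e, e; each is a nucleus, giving 4 syllables.
/y…c/ gap (V1→V2): cluster /zmm/ — the longest permitted-onset suffix is /m/; onset = /m/, preceding coda = /zm/.
/c…e/ gap (V2→V3): /krg/ splits as /kr/ + /g/ (/g/ is the longest suffix that is a licit onset).
/e…e/ gap (V3→V4): cluster /kl/ — /kl/ is itself a permitted onset, so the whole cluster goes right; preceding coda = ∅.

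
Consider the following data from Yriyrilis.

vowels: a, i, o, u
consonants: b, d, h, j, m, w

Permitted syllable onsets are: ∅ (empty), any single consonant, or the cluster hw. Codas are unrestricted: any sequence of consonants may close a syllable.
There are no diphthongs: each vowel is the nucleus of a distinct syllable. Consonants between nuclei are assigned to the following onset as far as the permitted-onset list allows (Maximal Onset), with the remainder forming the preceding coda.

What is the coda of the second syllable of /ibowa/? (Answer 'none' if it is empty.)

none

The vowels are i, o, a — 3 nuclei, so 3 syllables.
σ1/σ2 boundary: /b/ → onset of the next syllable (single consonants are always licit onsets).
σ2/σ3 boundary: /w/ → onset of the next syllable (single consonants are always licit onsets).
Putting it together: i.bo.wa.
Syllable 2 is /bo/: onset /b/, nucleus /o/, coda ∅.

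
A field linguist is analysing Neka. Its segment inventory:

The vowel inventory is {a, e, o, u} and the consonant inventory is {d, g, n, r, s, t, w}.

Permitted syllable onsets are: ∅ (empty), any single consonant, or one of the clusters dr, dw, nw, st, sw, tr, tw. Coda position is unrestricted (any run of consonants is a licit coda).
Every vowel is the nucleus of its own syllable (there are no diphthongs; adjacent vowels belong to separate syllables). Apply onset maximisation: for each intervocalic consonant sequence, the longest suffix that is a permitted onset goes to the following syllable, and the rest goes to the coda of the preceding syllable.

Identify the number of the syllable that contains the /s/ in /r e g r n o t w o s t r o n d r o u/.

The vowels are e, o, o, o, o, u — 6 nuclei, so 6 syllables.
V1 /e/ – V2 /o/: /grn/; trying suffixes from longest down, /n/ is the first permitted one, so coda /gr/ | onset /n/.
V2 /o/ – V3 /o/: cluster /tw/ — /tw/ is itself a permitted onset, so the whole cluster goes right; preceding coda = ∅.
V3 /o/ – V4 /o/: /str/ splits as /s/ + /tr/ (/tr/ is the longest suffix that is a licit onset).
V4 /o/ – V5 /o/: /ndr/ splits as /n/ + /dr/ (/dr/ is the longest suffix that is a licit onset).
V5 /o/ – V6 /u/: no consonants, so the boundary falls immediately after /o/.
So the parse is regr.no.twos.tron.dro.u.
The /s/ is in the coda of syllable 3 (/twos/).

3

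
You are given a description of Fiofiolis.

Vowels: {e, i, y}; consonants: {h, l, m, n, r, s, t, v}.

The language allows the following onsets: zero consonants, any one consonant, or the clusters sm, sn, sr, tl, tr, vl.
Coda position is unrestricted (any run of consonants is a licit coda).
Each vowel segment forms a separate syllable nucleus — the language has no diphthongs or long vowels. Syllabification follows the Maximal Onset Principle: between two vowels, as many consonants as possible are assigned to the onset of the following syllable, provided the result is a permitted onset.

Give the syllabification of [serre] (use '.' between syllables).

Nuclei (vowels): e, e → 2 syllables.
σ1/σ2 boundary: cluster /rr/ — the longest permitted-onset suffix is /r/; onset = /r/, preceding coda = /r/.

ser.re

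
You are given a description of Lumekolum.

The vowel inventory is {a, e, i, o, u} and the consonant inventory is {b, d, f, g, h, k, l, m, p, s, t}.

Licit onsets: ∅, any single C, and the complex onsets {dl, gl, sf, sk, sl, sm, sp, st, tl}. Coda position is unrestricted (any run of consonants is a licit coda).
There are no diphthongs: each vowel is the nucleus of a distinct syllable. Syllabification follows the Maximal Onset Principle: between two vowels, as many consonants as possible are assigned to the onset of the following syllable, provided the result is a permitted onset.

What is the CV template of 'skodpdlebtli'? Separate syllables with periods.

CCVCC.CCVC.CCV

Nuclei (vowels): o, e, i → 3 syllables.
/o…e/ gap (V1→V2): cluster /dpdl/ — the longest permitted-onset suffix is /dl/; onset = /dl/, preceding coda = /dp/.
/e…i/ gap (V2→V3): /btl/ splits as /b/ + /tl/ (/tl/ is the longest suffix that is a licit onset).
Putting it together: skodp.dleb.tli.
Mapping each syllable to C/V: /skodp/ → CCVCC, /dleb/ → CCVC, /tli/ → CCV.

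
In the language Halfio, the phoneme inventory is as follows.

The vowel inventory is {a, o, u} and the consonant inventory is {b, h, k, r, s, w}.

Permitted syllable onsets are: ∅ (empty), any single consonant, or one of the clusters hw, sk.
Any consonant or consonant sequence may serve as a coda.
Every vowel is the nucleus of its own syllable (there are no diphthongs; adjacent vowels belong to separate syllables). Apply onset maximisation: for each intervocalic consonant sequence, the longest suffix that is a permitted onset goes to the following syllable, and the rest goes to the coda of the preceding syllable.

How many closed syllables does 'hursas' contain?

2

The vowels are u, a — 2 nuclei, so 2 syllables.
/u…a/ gap (V1→V2): /rs/; trying suffixes from longest down, /s/ is the first permitted one, so coda /r/ | onset /s/.
Syllabification: hur.sas.
Classifying each syllable: /hur/ (closed), /sas/ (closed).
Closed syllables: 2.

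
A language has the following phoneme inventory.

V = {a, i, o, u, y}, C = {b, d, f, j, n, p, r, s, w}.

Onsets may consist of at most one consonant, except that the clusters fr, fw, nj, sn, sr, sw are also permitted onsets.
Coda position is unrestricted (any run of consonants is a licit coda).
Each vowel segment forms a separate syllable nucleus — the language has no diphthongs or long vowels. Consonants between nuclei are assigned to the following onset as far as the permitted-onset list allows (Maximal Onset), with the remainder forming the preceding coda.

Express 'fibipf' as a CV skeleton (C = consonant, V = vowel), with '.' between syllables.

Vowels present: i, i; each is a nucleus, giving 2 syllables.
V1 /i/ – V2 /i/: just /b/ — single C goes to the following onset.
Syllabification: fi.bipf.
Mapping each syllable to C/V: /fi/ → CV, /bipf/ → CVCC.

CV.CVCC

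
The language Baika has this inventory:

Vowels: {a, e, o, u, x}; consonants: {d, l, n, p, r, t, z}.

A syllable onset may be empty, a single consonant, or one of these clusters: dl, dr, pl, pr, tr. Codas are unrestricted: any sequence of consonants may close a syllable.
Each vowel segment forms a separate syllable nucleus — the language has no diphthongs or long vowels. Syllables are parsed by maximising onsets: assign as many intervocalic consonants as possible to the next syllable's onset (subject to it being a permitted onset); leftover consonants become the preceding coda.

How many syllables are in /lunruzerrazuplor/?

Nuclei (vowels): u, u, e, a, u, o → 6 syllables.

6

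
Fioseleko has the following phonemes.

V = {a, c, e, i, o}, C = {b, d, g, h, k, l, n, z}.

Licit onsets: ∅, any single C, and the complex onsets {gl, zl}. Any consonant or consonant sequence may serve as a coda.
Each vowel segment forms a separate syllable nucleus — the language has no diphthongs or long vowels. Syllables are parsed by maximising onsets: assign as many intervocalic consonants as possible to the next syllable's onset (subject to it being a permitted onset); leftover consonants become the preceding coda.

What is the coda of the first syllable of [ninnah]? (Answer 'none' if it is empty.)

n

Vowels present: i, a; each is a nucleus, giving 2 syllables.
σ1/σ2 boundary: /nn/ — longest licit onset from the right is /n/, leaving /n/ as coda.
Putting it together: nin.nah.
Syllable 1 is /nin/: onset /n/, nucleus /i/, coda /n/.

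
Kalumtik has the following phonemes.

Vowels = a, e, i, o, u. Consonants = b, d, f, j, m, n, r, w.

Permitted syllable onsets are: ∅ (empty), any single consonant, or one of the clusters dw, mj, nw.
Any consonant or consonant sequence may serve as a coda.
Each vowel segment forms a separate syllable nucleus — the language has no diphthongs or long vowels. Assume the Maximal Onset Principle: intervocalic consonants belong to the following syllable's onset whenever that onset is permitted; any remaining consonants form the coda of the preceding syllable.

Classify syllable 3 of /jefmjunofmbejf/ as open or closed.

Nuclei (vowels): e, u, o, e → 4 syllables.
/e…u/ gap (V1→V2): cluster /fmj/ — the longest permitted-onset suffix is /mj/; onset = /mj/, preceding coda = /f/.
/u…o/ gap (V2→V3): /n/ → onset of the next syllable (single consonants are always licit onsets).
/o…e/ gap (V3→V4): /fmb/ splits as /fm/ + /b/ (/b/ is the longest suffix that is a licit onset).
Syllabification: jef.mju.nofm.bejf.
Syllable 3 is /nofm/ with coda /fm/, so it is closed.

closed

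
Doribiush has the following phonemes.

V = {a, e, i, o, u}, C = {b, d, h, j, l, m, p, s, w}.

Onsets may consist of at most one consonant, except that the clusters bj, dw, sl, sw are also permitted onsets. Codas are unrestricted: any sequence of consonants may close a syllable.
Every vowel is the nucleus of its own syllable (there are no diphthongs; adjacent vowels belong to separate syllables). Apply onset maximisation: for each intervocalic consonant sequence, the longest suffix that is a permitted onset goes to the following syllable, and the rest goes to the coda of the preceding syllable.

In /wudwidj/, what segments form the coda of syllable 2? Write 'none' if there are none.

Nuclei (vowels): u, i → 2 syllables.
σ1/σ2 boundary: cluster /dw/ — /dw/ is itself a permitted onset, so the whole cluster goes right; preceding coda = ∅.
Putting it together: wu.dwidj.
Syllable 2 is /dwidj/: onset /dw/, nucleus /i/, coda /dj/.

dj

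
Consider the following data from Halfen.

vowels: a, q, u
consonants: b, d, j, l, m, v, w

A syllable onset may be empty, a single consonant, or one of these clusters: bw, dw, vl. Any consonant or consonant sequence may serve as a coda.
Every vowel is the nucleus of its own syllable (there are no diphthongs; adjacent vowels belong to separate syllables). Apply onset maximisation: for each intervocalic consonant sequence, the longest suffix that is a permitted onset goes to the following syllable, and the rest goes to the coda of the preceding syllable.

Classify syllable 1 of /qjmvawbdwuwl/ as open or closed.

Nuclei (vowels): q, a, u → 3 syllables.
V1 /q/ – V2 /a/: /jmv/; trying suffixes from longest down, /v/ is the first permitted one, so coda /jm/ | onset /v/.
V2 /a/ – V3 /u/: cluster /wbdw/ — the longest permitted-onset suffix is /dw/; onset = /dw/, preceding coda = /wb/.
So the parse is qjm.vawb.dwuwl.
Syllable 1 is /qjm/ with coda /jm/, so it is closed.

closed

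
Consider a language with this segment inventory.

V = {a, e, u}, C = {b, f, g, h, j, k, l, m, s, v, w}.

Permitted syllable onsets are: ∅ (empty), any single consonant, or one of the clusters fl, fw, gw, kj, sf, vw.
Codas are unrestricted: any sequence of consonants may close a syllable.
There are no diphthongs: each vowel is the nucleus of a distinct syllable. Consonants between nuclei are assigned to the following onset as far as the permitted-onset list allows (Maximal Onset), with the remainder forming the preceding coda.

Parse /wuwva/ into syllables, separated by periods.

wuw.va

Vowels present: u, a; each is a nucleus, giving 2 syllables.
Between /u/ (V1) and /a/ (V2): /wv/ — longest licit onset from the right is /v/, leaving /w/ as coda.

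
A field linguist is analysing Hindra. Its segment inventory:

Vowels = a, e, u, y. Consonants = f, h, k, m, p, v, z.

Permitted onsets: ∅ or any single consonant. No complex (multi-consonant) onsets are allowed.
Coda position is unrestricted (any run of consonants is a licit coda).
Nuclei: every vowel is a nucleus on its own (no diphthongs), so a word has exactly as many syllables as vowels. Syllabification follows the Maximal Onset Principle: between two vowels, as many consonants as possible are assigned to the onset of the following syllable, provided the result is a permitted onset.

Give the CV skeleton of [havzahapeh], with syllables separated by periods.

The vowels are a, a, a, e — 4 nuclei, so 4 syllables.
σ1/σ2 boundary: /vz/ splits as /v/ + /z/ (/z/ is the longest suffix that is a licit onset).
σ2/σ3 boundary: /h/ → onset of the next syllable (single consonants are always licit onsets).
σ3/σ4 boundary: just /p/ — single C goes to the following onset.
Syllabification: hav.za.ha.peh.
Mapping each syllable to C/V: /hav/ → CVC, /za/ → CV, /ha/ → CV, /peh/ → CVC.

CVC.CV.CV.CVC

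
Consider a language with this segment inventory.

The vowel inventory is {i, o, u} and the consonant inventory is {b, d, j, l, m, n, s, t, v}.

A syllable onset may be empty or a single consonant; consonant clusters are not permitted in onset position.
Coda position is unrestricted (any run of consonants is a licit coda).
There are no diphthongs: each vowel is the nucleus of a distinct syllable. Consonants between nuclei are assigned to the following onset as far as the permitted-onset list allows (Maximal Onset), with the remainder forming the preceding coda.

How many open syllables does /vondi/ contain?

1

Vowels present: o, i; each is a nucleus, giving 2 syllables.
σ1/σ2 boundary: /nd/ — longest licit onset from the right is /d/, leaving /n/ as coda.
Result: von.di.
Classifying each syllable: /von/ (closed), /di/ (open).
Open syllables: 1.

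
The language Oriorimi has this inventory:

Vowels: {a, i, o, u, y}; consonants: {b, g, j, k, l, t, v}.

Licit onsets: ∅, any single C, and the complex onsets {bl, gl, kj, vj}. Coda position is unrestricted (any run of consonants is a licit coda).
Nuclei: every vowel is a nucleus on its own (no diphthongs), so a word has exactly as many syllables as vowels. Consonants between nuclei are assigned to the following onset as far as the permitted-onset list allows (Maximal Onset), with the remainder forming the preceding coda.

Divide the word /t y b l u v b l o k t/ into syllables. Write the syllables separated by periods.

ty.bluv.blokt

Nuclei (vowels): y, u, o → 3 syllables.
Between /y/ (V1) and /u/ (V2): /bl/ — entire cluster is a permitted onset → onset /bl/, coda ∅.
Between /u/ (V2) and /o/ (V3): /vbl/ splits as /v/ + /bl/ (/bl/ is the longest suffix that is a licit onset).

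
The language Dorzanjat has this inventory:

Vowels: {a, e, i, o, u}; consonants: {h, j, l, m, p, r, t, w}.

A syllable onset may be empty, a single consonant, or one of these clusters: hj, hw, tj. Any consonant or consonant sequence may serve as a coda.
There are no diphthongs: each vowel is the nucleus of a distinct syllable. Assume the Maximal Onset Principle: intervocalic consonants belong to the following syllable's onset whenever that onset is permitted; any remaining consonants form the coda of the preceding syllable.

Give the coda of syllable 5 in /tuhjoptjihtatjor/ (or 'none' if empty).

r

Vowels present: u, o, i, a, o; each is a nucleus, giving 5 syllables.
Between /u/ (V1) and /o/ (V2): /hj/ is a licit onset in full, so it all attaches to the next syllable.
Between /o/ (V2) and /i/ (V3): /ptj/; trying suffixes from longest down, /tj/ is the first permitted one, so coda /p/ | onset /tj/.
Between /i/ (V3) and /a/ (V4): /ht/ splits as /h/ + /t/ (/t/ is the longest suffix that is a licit onset).
Between /a/ (V4) and /o/ (V5): /tj/ — entire cluster is a permitted onset → onset /tj/, coda ∅.
Result: tu.hjop.tjih.ta.tjor.
Syllable 5 is /tjor/: onset /tj/, nucleus /o/, coda /r/.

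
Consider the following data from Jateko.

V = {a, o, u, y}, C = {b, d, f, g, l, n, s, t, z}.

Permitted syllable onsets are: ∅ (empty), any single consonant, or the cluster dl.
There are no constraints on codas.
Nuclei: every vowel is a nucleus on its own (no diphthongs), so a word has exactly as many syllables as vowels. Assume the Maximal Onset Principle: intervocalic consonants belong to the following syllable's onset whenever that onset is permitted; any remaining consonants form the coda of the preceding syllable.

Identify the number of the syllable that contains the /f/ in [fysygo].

1

Vowels present: y, y, o; each is a nucleus, giving 3 syllables.
σ1/σ2 boundary: /s/ → onset of the next syllable (single consonants are always licit onsets).
σ2/σ3 boundary: just /g/ — single C goes to the following onset.
Result: fy.sy.go.
The /f/ is in the onset of syllable 1 (/fy/).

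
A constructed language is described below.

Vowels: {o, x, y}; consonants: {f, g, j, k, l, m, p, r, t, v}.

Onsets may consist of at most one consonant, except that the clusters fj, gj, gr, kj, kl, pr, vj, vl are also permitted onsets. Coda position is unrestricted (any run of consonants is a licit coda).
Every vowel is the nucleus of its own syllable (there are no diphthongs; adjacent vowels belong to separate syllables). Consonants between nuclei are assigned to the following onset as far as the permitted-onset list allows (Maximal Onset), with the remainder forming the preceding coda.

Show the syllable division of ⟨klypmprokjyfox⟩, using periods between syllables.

Vowels present: y, o, y, o, x; each is a nucleus, giving 5 syllables.
Between /y/ (V1) and /o/ (V2): cluster /pmpr/ — the longest permitted-onset suffix is /pr/; onset = /pr/, preceding coda = /pm/.
Between /o/ (V2) and /y/ (V3): /kj/ is a licit onset in full, so it all attaches to the next syllable.
Between /y/ (V3) and /o/ (V4): /f/ → onset of the next syllable (single consonants are always licit onsets).
Between /o/ (V4) and /x/ (V5): hiatus — the boundary sits between the two vowels.

klypm.pro.kjy.fo.x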